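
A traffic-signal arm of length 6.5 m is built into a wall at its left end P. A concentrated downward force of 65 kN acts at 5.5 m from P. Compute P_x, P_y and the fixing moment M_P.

P_x = 0, P_y = 65.00 kN, M_P = 357.5 kN·m

ΣF_x = 0: P_x = 0.
ΣF_y = 0: P_y − 65 = 0 → P_y = 65.00 kN.
ΣM about P: M_P − 65·5.5 = 0 → M_P = 357.5 kN·m.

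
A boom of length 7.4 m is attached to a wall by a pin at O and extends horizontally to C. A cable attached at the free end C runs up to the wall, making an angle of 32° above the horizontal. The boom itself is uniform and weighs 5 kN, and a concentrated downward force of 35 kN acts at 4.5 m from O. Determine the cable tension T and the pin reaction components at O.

ΣM about O: T·sin32°·7.4 − 5·3.7 − 35·4.5 = 0 → T = 176/(7.4·0.529919) = 44.8819 ≈ 44.88 kN.
ΣF_x = 0: O_x − T·cos32° = 0 → O_x = 44.8819 × 0.848048 = 38.06 kN.
ΣF_y = 0: O_y + T·sin32° − 5 − 35 = 0 → O_y = 40 − 44.8819 × 0.529919 = 16.22 kN.

T = 44.88 kN, O_x = 38.06 kN, O_y = 16.22 kN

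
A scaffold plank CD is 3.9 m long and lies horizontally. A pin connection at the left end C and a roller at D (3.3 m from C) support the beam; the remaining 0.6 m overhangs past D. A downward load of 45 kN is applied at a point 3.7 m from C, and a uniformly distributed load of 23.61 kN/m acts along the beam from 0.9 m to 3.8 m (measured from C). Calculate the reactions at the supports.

C_x = 0, C_y = 14.26 kN, D_y = 99.21 kN

Resultant of the distributed load: 23.61 × 2.9 = 68.469 kN at 2.35 m from C.
Taking moments about C: D_y·3.3 − 45·3.7 − (23.61·2.9)·2.35 = 0 → D_y = 327.40215/3.3 = 99.2128 ≈ 99.21 kN.
ΣF_y = 0: C_y + 99.2128 − 45 − 23.61·2.9 = 0 → C_y = 14.26 kN.
ΣF_x = 0: no horizontal applied forces, so C_x = 0.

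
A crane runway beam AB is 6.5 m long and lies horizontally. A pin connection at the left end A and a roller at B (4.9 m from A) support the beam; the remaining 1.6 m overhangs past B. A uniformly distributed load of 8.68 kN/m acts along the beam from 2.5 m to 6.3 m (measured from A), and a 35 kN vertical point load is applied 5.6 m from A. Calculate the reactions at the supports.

A_x = 0, A_y = -1.634 kN, B_y = 69.62 kN

Resultant of the distributed load: 8.68 × 3.8 = 32.984 kN at 4.4 m from A.
ΣM about A: B_y·4.9 − (8.68·3.8)·4.4 − 35·5.6 = 0 → B_y = 341.1296/4.9 = 69.6183 ≈ 69.62 kN.
ΣF_y = 0: A_y + 69.6183 − 8.68·3.8 − 35 = 0 → A_y = -1.634 kN.
ΣF_x = 0: no horizontal applied forces, so A_x = 0.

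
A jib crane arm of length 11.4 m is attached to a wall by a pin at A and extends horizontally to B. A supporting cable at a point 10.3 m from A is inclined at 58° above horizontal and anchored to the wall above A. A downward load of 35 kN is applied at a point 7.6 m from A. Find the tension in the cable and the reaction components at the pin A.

ΣM about A: T·sin58°·10.3 − 35·7.6 = 0 → T = 266/(10.3·0.848048) = 30.4526 ≈ 30.45 kN.
ΣF_x = 0: A_x − T·cos58° = 0 → A_x = 30.4526 × 0.529919 = 16.14 kN.
ΣF_y = 0: A_y + T·sin58° − 35 = 0 → A_y = 35 − 30.4526 × 0.848048 = 9.175 kN.

T = 30.45 kN, A_x = 16.14 kN, A_y = 9.175 kN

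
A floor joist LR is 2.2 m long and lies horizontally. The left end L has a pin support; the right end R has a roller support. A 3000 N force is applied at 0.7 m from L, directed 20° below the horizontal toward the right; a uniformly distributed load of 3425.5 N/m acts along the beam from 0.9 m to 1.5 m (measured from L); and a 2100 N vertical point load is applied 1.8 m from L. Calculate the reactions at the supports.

L_x = -2819 N, L_y = 2016 N, R_y = 3166 N

Resultant of the distributed load: 3425.5 × 0.6 = 2055.3 N at 1.2 m from L.
Moments about L: R_y·2.2 − 3000·sin20°·0.7 − (3425.5·0.6)·1.2 − 2100·1.8 = 0 → R_y = 6964.6/2.2 = 3165.73 ≈ 3166 N.
ΣF_y = 0: L_y + 3165.73 − 3000·sin20° − 3425.5·0.6 − 2100 = 0 → L_y = 2016 N.
ΣF_x = 0: L_x + 3000·cos20° = 0 → L_x = -2819 N.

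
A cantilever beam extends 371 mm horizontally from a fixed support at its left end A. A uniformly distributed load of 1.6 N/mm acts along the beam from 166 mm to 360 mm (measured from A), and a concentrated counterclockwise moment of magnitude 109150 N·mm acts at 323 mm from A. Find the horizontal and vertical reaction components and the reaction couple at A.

A_x = 0, A_y = 310.4 N, M_A = -27510 N·mm

Resultant of the distributed load: 1.6 × 194 = 310.4 N at 263 mm from A.
ΣF_x = 0: A_x = 0.
ΣF_y = 0: A_y − 1.6·194 = 0 → A_y = 310.4 N.
ΣM about A: M_A − (1.6·194)·263 + 109150 = 0 → M_A = -27510 N·mm.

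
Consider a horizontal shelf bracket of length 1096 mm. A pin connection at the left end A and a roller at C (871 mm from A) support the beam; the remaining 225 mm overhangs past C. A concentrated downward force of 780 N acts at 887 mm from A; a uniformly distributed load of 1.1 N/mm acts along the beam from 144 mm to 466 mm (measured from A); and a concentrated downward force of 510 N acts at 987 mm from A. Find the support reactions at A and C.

Resultant of the distributed load: 1.1 × 322 = 354.2 N at 305 mm from A.
Taking moments about A: C_y·871 − 780·887 − (1.1·322)·305 − 510·987 = 0 → C_y = 1303261/871 = 1496.28 ≈ 1496 N.
ΣF_y = 0: A_y + 1496.28 − 780 − 1.1·322 − 510 = 0 → A_y = 147.9 N.
ΣF_x = 0: no horizontal applied forces, so A_x = 0.

A_x = 0, A_y = 147.9 N, C_y = 1496 N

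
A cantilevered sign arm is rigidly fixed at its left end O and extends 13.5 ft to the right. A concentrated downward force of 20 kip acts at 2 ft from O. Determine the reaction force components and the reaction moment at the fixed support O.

ΣF_x = 0: O_x = 0.
ΣF_y = 0: O_y − 20 = 0 → O_y = 20.00 kip.
ΣM about O: M_O − 20·2 = 0 → M_O = 40.00 kip·ft.

O_x = 0, O_y = 20.00 kip, M_O = 40.00 kip·ft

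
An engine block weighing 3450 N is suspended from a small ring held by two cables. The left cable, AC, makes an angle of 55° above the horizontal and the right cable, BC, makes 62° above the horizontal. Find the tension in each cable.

ΣF_x = 0: −T_AC·cos55° + T_BC·cos62° = 0 → T_BC = 1.22175·T_AC.
ΣF_y = 0: T_AC·sin55° + T_BC·sin62° = 3450.
Substitute: T_AC·(0.819152 + 1.22175·0.882948) = 3450 → T_AC = 1817.8 ≈ 1818 N.
Then T_BC = 1.22175 × 1817.8 = 2221 N.

T_AC = 1818 N, T_BC = 2221 N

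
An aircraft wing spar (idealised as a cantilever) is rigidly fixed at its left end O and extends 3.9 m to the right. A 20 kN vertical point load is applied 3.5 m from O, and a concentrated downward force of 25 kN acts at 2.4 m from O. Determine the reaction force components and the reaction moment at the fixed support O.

ΣF_x = 0: O_x = 0.
ΣF_y = 0: O_y − 20 − 25 = 0 → O_y = 45.00 kN.
ΣM about O: M_O − 20·3.5 − 25·2.4 = 0 → M_O = 130.0 kN·m.

O_x = 0, O_y = 45.00 kN, M_O = 130.0 kN·m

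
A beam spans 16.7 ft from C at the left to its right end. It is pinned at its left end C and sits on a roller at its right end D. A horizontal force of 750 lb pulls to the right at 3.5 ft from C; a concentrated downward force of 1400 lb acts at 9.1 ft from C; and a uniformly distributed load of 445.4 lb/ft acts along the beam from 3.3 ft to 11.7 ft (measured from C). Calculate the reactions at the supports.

C_x = -750.0 lb, C_y = 2698 lb, D_y = 2443 lb

Resultant of the distributed load: 445.4 × 8.4 = 3741.36 lb at 7.5 ft from C.
Moments about C: D_y·16.7 − 1400·9.1 − (445.4·8.4)·7.5 = 0 → D_y = 40800.2/16.7 = 2443.13 ≈ 2443 lb.
ΣF_y = 0: C_y + 2443.13 − 1400 − 445.4·8.4 = 0 → C_y = 2698 lb.
ΣF_x = 0: C_x + 750 = 0 → C_x = -750.0 lb.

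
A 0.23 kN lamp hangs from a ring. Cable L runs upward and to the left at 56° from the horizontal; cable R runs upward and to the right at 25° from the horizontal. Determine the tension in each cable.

ΣF_x = 0: −T_L·cos56° + T_R·cos25° = 0 → T_R = 0.617001·T_L.
ΣF_y = 0: T_L·sin56° + T_R·sin25° = 0.23.
Substitute: T_L·(0.829038 + 0.617001·0.422618) = 0.23 → T_L = 0.211049 ≈ 0.2110 kN.
Then T_R = 0.617001 × 0.211049 = 0.1302 kN.

T_L = 0.2110 kN, T_R = 0.1302 kN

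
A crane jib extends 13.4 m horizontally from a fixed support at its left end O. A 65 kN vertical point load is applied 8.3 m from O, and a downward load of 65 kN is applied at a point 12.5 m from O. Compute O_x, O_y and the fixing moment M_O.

ΣF_x = 0: O_x = 0.
ΣF_y = 0: O_y − 65 − 65 = 0 → O_y = 130.0 kN.
ΣM about O: M_O − 65·8.3 − 65·12.5 = 0 → M_O = 1352 kN·m.

O_x = 0, O_y = 130.0 kN, M_O = 1352 kN·m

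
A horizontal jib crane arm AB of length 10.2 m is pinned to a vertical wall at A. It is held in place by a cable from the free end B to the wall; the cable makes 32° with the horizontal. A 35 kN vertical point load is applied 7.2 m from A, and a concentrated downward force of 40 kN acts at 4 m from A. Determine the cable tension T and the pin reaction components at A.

T = 76.22 kN, A_x = 64.64 kN, A_y = 34.61 kN

ΣM about A: T·sin32°·10.2 − 35·7.2 − 40·4 = 0 → T = 412/(10.2·0.529919) = 76.2233 ≈ 76.22 kN.
ΣF_x = 0: A_x − T·cos32° = 0 → A_x = 76.2233 × 0.848048 = 64.64 kN.
ΣF_y = 0: A_y + T·sin32° − 35 − 40 = 0 → A_y = 75 − 76.2233 × 0.529919 = 34.61 kN.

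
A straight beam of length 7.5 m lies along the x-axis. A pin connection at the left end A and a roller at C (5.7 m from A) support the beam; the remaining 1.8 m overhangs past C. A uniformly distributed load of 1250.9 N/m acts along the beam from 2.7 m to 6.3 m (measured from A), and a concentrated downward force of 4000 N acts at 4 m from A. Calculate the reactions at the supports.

Resultant of the distributed load: 1250.9 × 3.6 = 4503.24 N at 4.5 m from A.
Moments about A: C_y·5.7 − (1250.9·3.6)·4.5 − 4000·4 = 0 → C_y = 36264.58/5.7 = 6362.21 ≈ 6362 N.
ΣF_y = 0: A_y + 6362.21 − 1250.9·3.6 − 4000 = 0 → A_y = 2141 N.
ΣF_x = 0: no horizontal applied forces, so A_x = 0.

A_x = 0, A_y = 2141 N, C_y = 6362 N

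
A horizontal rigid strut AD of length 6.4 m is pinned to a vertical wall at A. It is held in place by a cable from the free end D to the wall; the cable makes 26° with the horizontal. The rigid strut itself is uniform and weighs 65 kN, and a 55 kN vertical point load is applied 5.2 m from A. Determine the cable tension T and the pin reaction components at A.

T = 176.1 kN, A_x = 158.3 kN, A_y = 42.81 kN

ΣM about A: T·sin26°·6.4 − 65·3.2 − 55·5.2 = 0 → T = 494/(6.4·0.438371) = 176.078 ≈ 176.1 kN.
ΣF_x = 0: A_x − T·cos26° = 0 → A_x = 176.078 × 0.898794 = 158.3 kN.
ΣF_y = 0: A_y + T·sin26° − 65 − 55 = 0 → A_y = 120 − 176.078 × 0.438371 = 42.81 kN.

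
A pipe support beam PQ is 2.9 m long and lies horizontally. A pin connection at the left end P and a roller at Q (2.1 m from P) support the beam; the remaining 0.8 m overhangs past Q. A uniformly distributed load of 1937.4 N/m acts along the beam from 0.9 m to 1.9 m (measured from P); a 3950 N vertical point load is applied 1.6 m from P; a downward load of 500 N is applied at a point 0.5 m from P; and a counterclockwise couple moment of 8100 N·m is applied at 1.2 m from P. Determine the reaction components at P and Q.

P_x = 0, P_y = 5824 N, Q_y = 563.0 N

Resultant of the distributed load: 1937.4 × 1 = 1937.4 N at 1.4 m from P.
Moments about P: Q_y·2.1 − (1937.4·1)·1.4 − 3950·1.6 − 500·0.5 + 8100 = 0 → Q_y = 1182.36/2.1 = 563.029 ≈ 563.0 N.
ΣF_y = 0: P_y + 563.029 − 1937.4·1 − 3950 − 500 = 0 → P_y = 5824 N.
ΣF_x = 0: no horizontal applied forces, so P_x = 0.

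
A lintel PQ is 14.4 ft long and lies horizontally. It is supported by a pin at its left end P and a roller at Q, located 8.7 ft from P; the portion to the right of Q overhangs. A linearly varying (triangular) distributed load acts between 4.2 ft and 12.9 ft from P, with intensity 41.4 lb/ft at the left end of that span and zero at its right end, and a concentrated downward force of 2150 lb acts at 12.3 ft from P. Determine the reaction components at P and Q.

Resultant of the triangular load: ½ × 41.4 × 8.7 = 180.09 lb, acting at 7.1 ft from P (one-third of the span from the peak).
Taking moments about P: Q_y·8.7 − (½·41.4·8.7)·7.1 − 2150·12.3 = 0 → Q_y = 27723.639/8.7 = 3186.63 ≈ 3187 lb.
ΣF_y = 0: P_y + 3186.63 − ½·41.4·8.7 − 2150 = 0 → P_y = -856.5 lb.
ΣF_x = 0: no horizontal applied forces, so P_x = 0.

P_x = 0, P_y = -856.5 lb, Q_y = 3187 lb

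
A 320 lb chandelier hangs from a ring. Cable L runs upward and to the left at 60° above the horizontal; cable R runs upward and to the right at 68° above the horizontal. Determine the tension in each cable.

T_L = 152.1 lb, T_R = 203.0 lb

ΣF_x = 0: −T_L·cos60° + T_R·cos68° = 0 → T_R = 1.33473·T_L.
ΣF_y = 0: T_L·sin60° + T_R·sin68° = 320.
Substitute: T_L·(0.866025 + 1.33473·0.927184) = 320 → T_L = 152.123 ≈ 152.1 lb.
Then T_R = 1.33473 × 152.123 = 203.0 lb.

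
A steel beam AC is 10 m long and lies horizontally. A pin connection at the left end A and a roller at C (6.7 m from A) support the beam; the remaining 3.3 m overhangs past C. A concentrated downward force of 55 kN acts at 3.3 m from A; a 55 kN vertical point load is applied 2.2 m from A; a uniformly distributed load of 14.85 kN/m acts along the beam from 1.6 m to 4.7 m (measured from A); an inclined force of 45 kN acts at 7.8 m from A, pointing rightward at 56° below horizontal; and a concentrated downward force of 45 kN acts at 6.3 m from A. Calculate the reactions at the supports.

Resultant of the distributed load: 14.85 × 3.1 = 46.035 kN at 3.15 m from A.
Moments about A: C_y·6.7 − 55·3.3 − 55·2.2 − (14.85·3.1)·3.15 − 45·sin56°·7.8 − 45·6.3 = 0 → C_y = 1022/6.7 = 152.537 ≈ 152.5 kN.
ΣF_y = 0: A_y + 152.537 − 55 − 55 − 14.85·3.1 − 45·sin56° − 45 = 0 → A_y = 85.80 kN.
ΣF_x = 0: A_x + 45·cos56° = 0 → A_x = -25.16 kN.

A_x = -25.16 kN, A_y = 85.80 kN, C_y = 152.5 kN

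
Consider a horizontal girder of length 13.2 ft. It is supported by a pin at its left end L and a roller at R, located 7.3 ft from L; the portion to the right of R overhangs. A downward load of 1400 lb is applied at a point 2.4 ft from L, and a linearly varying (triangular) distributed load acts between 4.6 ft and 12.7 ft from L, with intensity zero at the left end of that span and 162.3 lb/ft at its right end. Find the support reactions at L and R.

Resultant of the triangular load: ½ × 162.3 × 8.1 = 657.315 lb, acting at 10 ft from L (one-third of the span from the peak).
Taking moments about L: R_y·7.3 − 1400·2.4 − (½·162.3·8.1)·10 = 0 → R_y = 9933.15/7.3 = 1360.71 ≈ 1361 lb.
ΣF_y = 0: L_y + 1360.71 − 1400 − ½·162.3·8.1 = 0 → L_y = 696.6 lb.
ΣF_x = 0: no horizontal applied forces, so L_x = 0.

L_x = 0, L_y = 696.6 lb, R_y = 1361 lb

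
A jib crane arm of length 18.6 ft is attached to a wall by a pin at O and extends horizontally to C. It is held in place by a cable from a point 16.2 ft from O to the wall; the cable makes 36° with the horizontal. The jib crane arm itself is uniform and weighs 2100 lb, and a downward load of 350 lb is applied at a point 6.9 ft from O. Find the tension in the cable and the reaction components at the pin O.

ΣM about O: T·sin36°·16.2 − 2100·9.3 − 350·6.9 = 0 → T = 21945/(16.2·0.587785) = 2304.63 ≈ 2305 lb.
ΣF_x = 0: O_x − T·cos36° = 0 → O_x = 2304.63 × 0.809017 = 1864 lb.
ΣF_y = 0: O_y + T·sin36° − 2100 − 350 = 0 → O_y = 2450 − 2304.63 × 0.587785 = 1095 lb.

T = 2305 lb, O_x = 1864 lb, O_y = 1095 lb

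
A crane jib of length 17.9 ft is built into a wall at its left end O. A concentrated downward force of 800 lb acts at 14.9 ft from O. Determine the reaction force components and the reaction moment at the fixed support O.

ΣF_x = 0: O_x = 0.
ΣF_y = 0: O_y − 800 = 0 → O_y = 800.0 lb.
ΣM about O: M_O − 800·14.9 = 0 → M_O = 11920 lb·ft.

O_x = 0, O_y = 800.0 lb, M_O = 11920 lb·ft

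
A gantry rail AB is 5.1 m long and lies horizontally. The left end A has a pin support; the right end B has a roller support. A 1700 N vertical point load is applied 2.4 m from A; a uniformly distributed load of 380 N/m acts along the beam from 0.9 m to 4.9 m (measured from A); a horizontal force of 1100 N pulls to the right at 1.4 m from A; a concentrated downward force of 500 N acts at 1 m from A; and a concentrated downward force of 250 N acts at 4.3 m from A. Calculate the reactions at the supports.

Resultant of the distributed load: 380 × 4 = 1520 N at 2.9 m from A.
ΣM about A: B_y·5.1 − 1700·2.4 − (380·4)·2.9 − 500·1 − 250·4.3 = 0 → B_y = 10063/5.1 = 1973.14 ≈ 1973 N.
ΣF_y = 0: A_y + 1973.14 − 1700 − 380·4 − 500 − 250 = 0 → A_y = 1997 N.
ΣF_x = 0: A_x + 1100 = 0 → A_x = -1100 N.

A_x = -1100 N, A_y = 1997 N, B_y = 1973 N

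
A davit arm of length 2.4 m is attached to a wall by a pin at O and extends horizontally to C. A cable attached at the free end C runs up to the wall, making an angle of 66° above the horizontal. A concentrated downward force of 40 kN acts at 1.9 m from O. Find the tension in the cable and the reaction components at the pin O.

ΣM about O: T·sin66°·2.4 − 40·1.9 = 0 → T = 76/(2.4·0.913545) = 34.6635 ≈ 34.66 kN.
ΣF_x = 0: O_x − T·cos66° = 0 → O_x = 34.6635 × 0.406737 = 14.10 kN.
ΣF_y = 0: O_y + T·sin66° − 40 = 0 → O_y = 40 − 34.6635 × 0.913545 = 8.333 kN.

T = 34.66 kN, O_x = 14.10 kN, O_y = 8.333 kN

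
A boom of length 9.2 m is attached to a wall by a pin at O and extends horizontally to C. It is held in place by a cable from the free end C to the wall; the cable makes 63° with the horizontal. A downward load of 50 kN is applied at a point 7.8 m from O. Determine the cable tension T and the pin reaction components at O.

T = 47.58 kN, O_x = 21.60 kN, O_y = 7.609 kN

ΣM about O: T·sin63°·9.2 − 50·7.8 = 0 → T = 390/(9.2·0.891007) = 47.5768 ≈ 47.58 kN.
ΣF_x = 0: O_x − T·cos63° = 0 → O_x = 47.5768 × 0.45399 = 21.60 kN.
ΣF_y = 0: O_y + T·sin63° − 50 = 0 → O_y = 50 − 47.5768 × 0.891007 = 7.609 kN.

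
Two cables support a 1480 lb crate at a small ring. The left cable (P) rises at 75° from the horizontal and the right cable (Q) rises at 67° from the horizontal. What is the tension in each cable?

T_P = 939.3 lb, T_Q = 622.2 lb

ΣF_x = 0: −T_P·cos75° + T_Q·cos67° = 0 → T_Q = 0.662397·T_P.
ΣF_y = 0: T_P·sin75° + T_Q·sin67° = 1480.
Substitute: T_P·(0.965926 + 0.662397·0.920505) = 1480 → T_P = 939.286 ≈ 939.3 lb.
Then T_Q = 0.662397 × 939.286 = 622.2 lb.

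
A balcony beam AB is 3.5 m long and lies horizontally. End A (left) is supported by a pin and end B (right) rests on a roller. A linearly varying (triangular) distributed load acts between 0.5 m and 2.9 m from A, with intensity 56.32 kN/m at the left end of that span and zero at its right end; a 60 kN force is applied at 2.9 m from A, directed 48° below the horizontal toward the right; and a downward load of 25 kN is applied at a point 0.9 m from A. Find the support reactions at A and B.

Resultant of the triangular load: ½ × 56.32 × 2.4 = 67.584 kN, acting at 1.3 m from A (one-third of the span from the peak).
ΣM about A: B_y·3.5 − (½·56.32·2.4)·1.3 − 60·sin48°·2.9 − 25·0.9 = 0 → B_y = 239.666/3.5 = 68.476 ≈ 68.48 kN.
ΣF_y = 0: A_y + 68.476 − ½·56.32·2.4 − 60·sin48° − 25 = 0 → A_y = 68.70 kN.
ΣF_x = 0: A_x + 60·cos48° = 0 → A_x = -40.15 kN.

A_x = -40.15 kN, A_y = 68.70 kN, B_y = 68.48 kN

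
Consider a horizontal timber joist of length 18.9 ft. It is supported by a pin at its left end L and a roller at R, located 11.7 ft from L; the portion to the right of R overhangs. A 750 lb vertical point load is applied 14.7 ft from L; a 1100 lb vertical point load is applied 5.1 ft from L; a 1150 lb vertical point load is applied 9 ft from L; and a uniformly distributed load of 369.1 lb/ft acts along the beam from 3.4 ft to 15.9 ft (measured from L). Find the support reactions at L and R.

Resultant of the distributed load: 369.1 × 12.5 = 4613.75 lb at 9.65 ft from L.
Taking moments about L: R_y·11.7 − 750·14.7 − 1100·5.1 − 1150·9 − (369.1·12.5)·9.65 = 0 → R_y = 71507.6875/11.7 = 6111.77 ≈ 6112 lb.
ΣF_y = 0: L_y + 6111.77 − 750 − 1100 − 1150 − 369.1·12.5 = 0 → L_y = 1502 lb.
ΣF_x = 0: no horizontal applied forces, so L_x = 0.

L_x = 0, L_y = 1502 lb, R_y = 6112 lb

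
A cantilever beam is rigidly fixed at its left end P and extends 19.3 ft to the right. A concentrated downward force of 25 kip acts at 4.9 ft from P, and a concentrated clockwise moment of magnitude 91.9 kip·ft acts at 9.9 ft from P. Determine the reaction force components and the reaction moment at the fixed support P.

P_x = 0, P_y = 25.00 kip, M_P = 214.4 kip·ft

ΣF_x = 0: P_x = 0.
ΣF_y = 0: P_y − 25 = 0 → P_y = 25.00 kip.
ΣM about P: M_P − 25·4.9 − 91.9 = 0 → M_P = 214.4 kip·ft.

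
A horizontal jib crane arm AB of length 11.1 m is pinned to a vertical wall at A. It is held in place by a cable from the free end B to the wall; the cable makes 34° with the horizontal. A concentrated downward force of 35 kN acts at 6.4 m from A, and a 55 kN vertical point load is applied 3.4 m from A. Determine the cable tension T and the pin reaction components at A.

T = 66.22 kN, A_x = 54.89 kN, A_y = 52.97 kN

ΣM about A: T·sin34°·11.1 − 35·6.4 − 55·3.4 = 0 → T = 411/(11.1·0.559193) = 66.2151 ≈ 66.22 kN.
ΣF_x = 0: A_x − T·cos34° = 0 → A_x = 66.2151 × 0.829038 = 54.89 kN.
ΣF_y = 0: A_y + T·sin34° − 35 − 55 = 0 → A_y = 90 − 66.2151 × 0.559193 = 52.97 kN.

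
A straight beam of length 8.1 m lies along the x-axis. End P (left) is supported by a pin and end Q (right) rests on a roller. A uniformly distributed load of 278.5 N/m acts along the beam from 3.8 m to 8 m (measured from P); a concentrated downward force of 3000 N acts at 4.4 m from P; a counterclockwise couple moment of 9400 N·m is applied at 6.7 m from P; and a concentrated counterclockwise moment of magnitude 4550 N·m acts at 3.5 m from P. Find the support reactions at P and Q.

P_x = 0, P_y = 3410 N, Q_y = 759.4 N

Resultant of the distributed load: 278.5 × 4.2 = 1169.7 N at 5.9 m from P.
ΣM about P: Q_y·8.1 − (278.5·4.2)·5.9 − 3000·4.4 + 9400 + 4550 = 0 → Q_y = 6151.23/8.1 = 759.411 ≈ 759.4 N.
ΣF_y = 0: P_y + 759.411 − 278.5·4.2 − 3000 = 0 → P_y = 3410 N.
ΣF_x = 0: no horizontal applied forces, so P_x = 0.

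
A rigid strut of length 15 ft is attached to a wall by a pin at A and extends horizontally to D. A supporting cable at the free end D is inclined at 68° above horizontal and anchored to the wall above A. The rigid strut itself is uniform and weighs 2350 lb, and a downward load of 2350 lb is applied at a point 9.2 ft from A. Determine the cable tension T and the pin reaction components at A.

ΣM about A: T·sin68°·15 − 2350·7.5 − 2350·9.2 = 0 → T = 39245/(15·0.927184) = 2821.81 ≈ 2822 lb.
ΣF_x = 0: A_x − T·cos68° = 0 → A_x = 2821.81 × 0.374607 = 1057 lb.
ΣF_y = 0: A_y + T·sin68° − 2350 − 2350 = 0 → A_y = 4700 − 2821.81 × 0.927184 = 2084 lb.

T = 2822 lb, A_x = 1057 lb, A_y = 2084 lb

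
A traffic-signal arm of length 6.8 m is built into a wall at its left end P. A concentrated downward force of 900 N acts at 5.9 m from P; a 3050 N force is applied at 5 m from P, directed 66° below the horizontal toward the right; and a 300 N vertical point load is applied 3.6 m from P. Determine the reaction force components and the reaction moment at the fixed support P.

ΣF_x = 0: P_x + 3050·cos66° = 0 → P_x = -1241 N.
ΣF_y = 0: P_y − 900 − 3050·sin66° − 300 = 0 → P_y = 3986 N.
ΣM about P: M_P − 900·5.9 − 3050·sin66°·5 − 300·3.6 = 0 → M_P = 20320 N·m.

P_x = -1241 N, P_y = 3986 N, M_P = 20320 N·m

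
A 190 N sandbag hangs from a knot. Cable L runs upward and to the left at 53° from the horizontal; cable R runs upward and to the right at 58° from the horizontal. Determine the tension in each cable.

ΣF_x = 0: −T_L·cos53° + T_R·cos58° = 0 → T_R = 1.13567·T_L.
ΣF_y = 0: T_L·sin53° + T_R·sin58° = 190.
Substitute: T_L·(0.798636 + 1.13567·0.848048) = 190 → T_L = 107.848 ≈ 107.8 N.
Then T_R = 1.13567 × 107.848 = 122.5 N.

T_L = 107.8 N, T_R = 122.5 N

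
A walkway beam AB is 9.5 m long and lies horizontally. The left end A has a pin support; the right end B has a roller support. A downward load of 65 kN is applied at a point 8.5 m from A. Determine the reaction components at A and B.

Moments about A: B_y·9.5 − 65·8.5 = 0 → B_y = 552.5/9.5 = 58.1579 ≈ 58.16 kN.
ΣF_y = 0: A_y + 58.1579 − 65 = 0 → A_y = 6.842 kN.
ΣF_x = 0: no horizontal applied forces, so A_x = 0.

A_x = 0, A_y = 6.842 kN, B_y = 58.16 kN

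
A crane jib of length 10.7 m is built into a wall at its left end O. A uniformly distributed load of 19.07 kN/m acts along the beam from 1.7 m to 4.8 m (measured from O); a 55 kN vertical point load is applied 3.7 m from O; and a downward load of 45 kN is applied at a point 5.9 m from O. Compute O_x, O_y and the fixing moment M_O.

Resultant of the distributed load: 19.07 × 3.1 = 59.117 kN at 3.25 m from O.
ΣF_x = 0: O_x = 0.
ΣF_y = 0: O_y − 19.07·3.1 − 55 − 45 = 0 → O_y = 159.1 kN.
ΣM about O: M_O − (19.07·3.1)·3.25 − 55·3.7 − 45·5.9 = 0 → M_O = 661.1 kN·m.

O_x = 0, O_y = 159.1 kN, M_O = 661.1 kN·m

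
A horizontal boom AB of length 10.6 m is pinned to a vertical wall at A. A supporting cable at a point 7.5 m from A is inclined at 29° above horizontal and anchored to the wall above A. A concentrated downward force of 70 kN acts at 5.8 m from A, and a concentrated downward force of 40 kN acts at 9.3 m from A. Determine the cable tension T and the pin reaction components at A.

ΣM about A: T·sin29°·7.5 − 70·5.8 − 40·9.3 = 0 → T = 778/(7.5·0.48481) = 213.967 ≈ 214.0 kN.
ΣF_x = 0: A_x − T·cos29° = 0 → A_x = 213.967 × 0.87462 = 187.1 kN.
ΣF_y = 0: A_y + T·sin29° − 70 − 40 = 0 → A_y = 110 − 213.967 × 0.48481 = 6.267 kN.

T = 214.0 kN, A_x = 187.1 kN, A_y = 6.267 kN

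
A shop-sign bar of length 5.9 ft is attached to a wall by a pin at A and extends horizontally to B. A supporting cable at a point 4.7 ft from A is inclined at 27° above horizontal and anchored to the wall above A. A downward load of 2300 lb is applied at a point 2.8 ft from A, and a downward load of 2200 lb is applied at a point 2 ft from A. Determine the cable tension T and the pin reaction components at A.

ΣM about A: T·sin27°·4.7 − 2300·2.8 − 2200·2 = 0 → T = 10840/(4.7·0.45399) = 5080.25 ≈ 5080 lb.
ΣF_x = 0: A_x − T·cos27° = 0 → A_x = 5080.25 × 0.891007 = 4527 lb.
ΣF_y = 0: A_y + T·sin27° − 2300 − 2200 = 0 → A_y = 4500 − 5080.25 × 0.45399 = 2194 lb.

T = 5080 lb, A_x = 4527 lb, A_y = 2194 lb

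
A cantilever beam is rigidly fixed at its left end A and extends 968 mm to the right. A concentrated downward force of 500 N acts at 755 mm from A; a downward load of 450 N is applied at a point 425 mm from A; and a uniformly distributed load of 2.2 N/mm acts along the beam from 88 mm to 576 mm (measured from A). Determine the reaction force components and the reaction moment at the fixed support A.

A_x = 0, A_y = 2024 N, M_A = 925200 N·mm

Resultant of the distributed load: 2.2 × 488 = 1073.6 N at 332 mm from A.
ΣF_x = 0: A_x = 0.
ΣF_y = 0: A_y − 500 − 450 − 2.2·488 = 0 → A_y = 2024 N.
ΣM about A: M_A − 500·755 − 450·425 − (2.2·488)·332 = 0 → M_A = 925200 N·mm.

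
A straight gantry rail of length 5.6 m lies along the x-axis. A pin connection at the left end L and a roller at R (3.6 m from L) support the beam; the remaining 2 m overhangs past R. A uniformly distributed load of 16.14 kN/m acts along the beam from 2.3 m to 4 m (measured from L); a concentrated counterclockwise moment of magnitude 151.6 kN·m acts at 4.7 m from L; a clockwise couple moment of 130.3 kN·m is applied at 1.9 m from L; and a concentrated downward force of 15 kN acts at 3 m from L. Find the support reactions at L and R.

L_x = 0, L_y = 11.85 kN, R_y = 30.59 kN

Resultant of the distributed load: 16.14 × 1.7 = 27.438 kN at 3.15 m from L.
Moments about L: R_y·3.6 − (16.14·1.7)·3.15 + 151.6 − 130.3 − 15·3 = 0 → R_y = 110.1297/3.6 = 30.5916 ≈ 30.59 kN.
ΣF_y = 0: L_y + 30.5916 − 16.14·1.7 − 15 = 0 → L_y = 11.85 kN.
ΣF_x = 0: no horizontal applied forces, so L_x = 0.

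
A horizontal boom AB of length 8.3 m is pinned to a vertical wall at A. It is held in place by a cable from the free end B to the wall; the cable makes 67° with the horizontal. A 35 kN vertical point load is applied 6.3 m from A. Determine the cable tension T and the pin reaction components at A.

T = 28.86 kN, A_x = 11.28 kN, A_y = 8.434 kN

ΣM about A: T·sin67°·8.3 − 35·6.3 = 0 → T = 220.5/(8.3·0.920505) = 28.8605 ≈ 28.86 kN.
ΣF_x = 0: A_x − T·cos67° = 0 → A_x = 28.8605 × 0.390731 = 11.28 kN.
ΣF_y = 0: A_y + T·sin67° − 35 = 0 → A_y = 35 − 28.8605 × 0.920505 = 8.434 kN.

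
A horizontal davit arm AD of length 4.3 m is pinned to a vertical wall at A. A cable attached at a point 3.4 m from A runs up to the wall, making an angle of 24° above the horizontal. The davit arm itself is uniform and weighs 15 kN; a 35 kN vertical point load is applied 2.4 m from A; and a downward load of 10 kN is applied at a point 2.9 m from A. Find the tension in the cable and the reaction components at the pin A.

ΣM about A: T·sin24°·3.4 − 15·2.15 − 35·2.4 − 10·2.9 = 0 → T = 145.25/(3.4·0.406737) = 105.032 ≈ 105.0 kN.
ΣF_x = 0: A_x − T·cos24° = 0 → A_x = 105.032 × 0.913545 = 95.95 kN.
ΣF_y = 0: A_y + T·sin24° − 15 − 35 − 10 = 0 → A_y = 60 − 105.032 × 0.406737 = 17.28 kN.

T = 105.0 kN, A_x = 95.95 kN, A_y = 17.28 kN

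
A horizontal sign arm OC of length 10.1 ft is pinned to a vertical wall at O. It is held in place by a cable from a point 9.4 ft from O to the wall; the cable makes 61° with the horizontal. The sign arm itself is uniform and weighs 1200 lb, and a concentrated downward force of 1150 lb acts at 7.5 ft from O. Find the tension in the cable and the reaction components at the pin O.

T = 1786 lb, O_x = 866.0 lb, O_y = 787.8 lb

ΣM about O: T·sin61°·9.4 − 1200·5.05 − 1150·7.5 = 0 → T = 14685/(9.4·0.87462) = 1786.19 ≈ 1786 lb.
ΣF_x = 0: O_x − T·cos61° = 0 → O_x = 1786.19 × 0.48481 = 866.0 lb.
ΣF_y = 0: O_y + T·sin61° − 1200 − 1150 = 0 → O_y = 2350 − 1786.19 × 0.87462 = 787.8 lb.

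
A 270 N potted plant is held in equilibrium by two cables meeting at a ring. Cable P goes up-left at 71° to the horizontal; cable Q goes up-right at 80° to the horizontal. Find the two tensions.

T_P = 96.71 N, T_Q = 181.3 N

ΣF_x = 0: −T_P·cos71° + T_Q·cos80° = 0 → T_Q = 1.87487·T_P.
ΣF_y = 0: T_P·sin71° + T_Q·sin80° = 270.
Substitute: T_P·(0.945519 + 1.87487·0.984808) = 270 → T_P = 96.7081 ≈ 96.71 N.
Then T_Q = 1.87487 × 96.7081 = 181.3 N.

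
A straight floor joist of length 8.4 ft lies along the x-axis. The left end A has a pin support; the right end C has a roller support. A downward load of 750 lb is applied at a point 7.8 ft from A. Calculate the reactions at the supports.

Moments about A: C_y·8.4 − 750·7.8 = 0 → C_y = 5850/8.4 = 696.429 ≈ 696.4 lb.
ΣF_y = 0: A_y + 696.429 − 750 = 0 → A_y = 53.57 lb.
ΣF_x = 0: no horizontal applied forces, so A_x = 0.

A_x = 0, A_y = 53.57 lb, C_y = 696.4 lb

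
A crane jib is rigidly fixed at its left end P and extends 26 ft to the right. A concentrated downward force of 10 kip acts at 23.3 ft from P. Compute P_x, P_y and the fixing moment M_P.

ΣF_x = 0: P_x = 0.
ΣF_y = 0: P_y − 10 = 0 → P_y = 10.00 kip.
ΣM about P: M_P − 10·23.3 = 0 → M_P = 233.0 kip·ft.

P_x = 0, P_y = 10.00 kip, M_P = 233.0 kip·ft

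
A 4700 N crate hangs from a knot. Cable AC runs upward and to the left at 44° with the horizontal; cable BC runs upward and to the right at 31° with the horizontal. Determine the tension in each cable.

ΣF_x = 0: −T_AC·cos44° + T_BC·cos31° = 0 → T_BC = 0.839206·T_AC.
ΣF_y = 0: T_AC·sin44° + T_BC·sin31° = 4700.
Substitute: T_AC·(0.694658 + 0.839206·0.515038) = 4700 → T_AC = 4170.8 ≈ 4171 N.
Then T_BC = 0.839206 × 4170.8 = 3500 N.

T_AC = 4171 N, T_BC = 3500 N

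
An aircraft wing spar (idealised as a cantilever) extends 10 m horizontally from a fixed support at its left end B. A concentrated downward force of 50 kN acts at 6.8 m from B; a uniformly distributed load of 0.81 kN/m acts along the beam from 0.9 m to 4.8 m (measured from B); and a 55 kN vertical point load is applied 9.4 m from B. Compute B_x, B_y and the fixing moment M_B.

B_x = 0, B_y = 108.2 kN, M_B = 866.0 kN·m

Resultant of the distributed load: 0.81 × 3.9 = 3.159 kN at 2.85 m from B.
ΣF_x = 0: B_x = 0.
ΣF_y = 0: B_y − 50 − 0.81·3.9 − 55 = 0 → B_y = 108.2 kN.
ΣM about B: M_B − 50·6.8 − (0.81·3.9)·2.85 − 55·9.4 = 0 → M_B = 866.0 kN·m.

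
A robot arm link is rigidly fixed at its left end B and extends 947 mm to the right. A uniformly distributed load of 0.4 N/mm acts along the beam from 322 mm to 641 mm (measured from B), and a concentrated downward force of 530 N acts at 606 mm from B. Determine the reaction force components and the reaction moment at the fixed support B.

B_x = 0, B_y = 657.6 N, M_B = 382600 N·mm

Resultant of the distributed load: 0.4 × 319 = 127.6 N at 481.5 mm from B.
ΣF_x = 0: B_x = 0.
ΣF_y = 0: B_y − 0.4·319 − 530 = 0 → B_y = 657.6 N.
ΣM about B: M_B − (0.4·319)·481.5 − 530·606 = 0 → M_B = 382600 N·mm.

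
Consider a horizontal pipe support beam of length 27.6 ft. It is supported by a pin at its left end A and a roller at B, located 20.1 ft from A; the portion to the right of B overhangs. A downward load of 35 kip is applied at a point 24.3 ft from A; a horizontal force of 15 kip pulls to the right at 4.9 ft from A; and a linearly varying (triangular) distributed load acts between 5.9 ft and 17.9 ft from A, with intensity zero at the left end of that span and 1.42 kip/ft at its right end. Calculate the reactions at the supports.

A_x = -15.00 kip, A_y = -4.685 kip, B_y = 48.21 kip

Resultant of the triangular load: ½ × 1.42 × 12 = 8.52 kip, acting at 13.9 ft from A (one-third of the span from the peak).
ΣM about A: B_y·20.1 − 35·24.3 − (½·1.42·12)·13.9 = 0 → B_y = 968.928/20.1 = 48.2054 ≈ 48.21 kip.
ΣF_y = 0: A_y + 48.2054 − 35 − ½·1.42·12 = 0 → A_y = -4.685 kip.
ΣF_x = 0: A_x + 15 = 0 → A_x = -15.00 kip.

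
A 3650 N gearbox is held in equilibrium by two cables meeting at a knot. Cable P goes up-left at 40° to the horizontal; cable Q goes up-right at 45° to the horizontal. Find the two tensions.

T_P = 2591 N, T_Q = 2807 N

ΣF_x = 0: −T_P·cos40° + T_Q·cos45° = 0 → T_Q = 1.08335·T_P.
ΣF_y = 0: T_P·sin40° + T_Q·sin45° = 3650.
Substitute: T_P·(0.642788 + 1.08335·0.707107) = 3650 → T_P = 2590.8 ≈ 2591 N.
Then T_Q = 1.08335 × 2590.8 = 2807 N.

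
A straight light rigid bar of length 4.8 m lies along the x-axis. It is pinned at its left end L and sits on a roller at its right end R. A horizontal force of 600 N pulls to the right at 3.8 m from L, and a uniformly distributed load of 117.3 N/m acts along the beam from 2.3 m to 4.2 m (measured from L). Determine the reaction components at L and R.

L_x = -600.0 N, L_y = 71.97 N, R_y = 150.9 N

Resultant of the distributed load: 117.3 × 1.9 = 222.87 N at 3.25 m from L.
Moments about L: R_y·4.8 − (117.3·1.9)·3.25 = 0 → R_y = 724.3275/4.8 = 150.902 ≈ 150.9 N.
ΣF_y = 0: L_y + 150.902 − 117.3·1.9 = 0 → L_y = 71.97 N.
ΣF_x = 0: L_x + 600 = 0 → L_x = -600.0 N.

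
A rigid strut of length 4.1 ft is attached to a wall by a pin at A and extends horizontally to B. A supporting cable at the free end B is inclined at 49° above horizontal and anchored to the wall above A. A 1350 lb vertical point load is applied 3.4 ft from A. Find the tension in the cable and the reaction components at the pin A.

T = 1483 lb, A_x = 973.2 lb, A_y = 230.5 lb

ΣM about A: T·sin49°·4.1 − 1350·3.4 = 0 → T = 4590/(4.1·0.75471) = 1483.37 ≈ 1483 lb.
ΣF_x = 0: A_x − T·cos49° = 0 → A_x = 1483.37 × 0.656059 = 973.2 lb.
ΣF_y = 0: A_y + T·sin49° − 1350 = 0 → A_y = 1350 − 1483.37 × 0.75471 = 230.5 lb.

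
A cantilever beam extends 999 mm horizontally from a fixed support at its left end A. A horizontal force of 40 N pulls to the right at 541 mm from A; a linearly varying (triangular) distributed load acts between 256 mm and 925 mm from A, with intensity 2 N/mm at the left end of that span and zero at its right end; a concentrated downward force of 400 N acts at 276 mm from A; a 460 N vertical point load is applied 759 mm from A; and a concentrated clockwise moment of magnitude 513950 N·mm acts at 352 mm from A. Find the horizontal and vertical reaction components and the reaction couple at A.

Resultant of the triangular load: ½ × 2 × 669 = 669 N, acting at 479 mm from A (one-third of the span from the peak).
ΣF_x = 0: A_x + 40 = 0 → A_x = -40.00 N.
ΣF_y = 0: A_y − ½·2·669 − 400 − 460 = 0 → A_y = 1529 N.
ΣM about A: M_A − (½·2·669)·479 − 400·276 − 460·759 − 513950 = 0 → M_A = 1294000 N·mm.

A_x = -40.00 N, A_y = 1529 N, M_A = 1294000 N·mm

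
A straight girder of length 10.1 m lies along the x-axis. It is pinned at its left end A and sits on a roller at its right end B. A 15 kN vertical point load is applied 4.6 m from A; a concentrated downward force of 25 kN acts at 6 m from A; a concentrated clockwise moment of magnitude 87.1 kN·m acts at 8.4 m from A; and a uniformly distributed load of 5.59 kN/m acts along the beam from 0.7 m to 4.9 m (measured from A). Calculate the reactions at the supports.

A_x = 0, A_y = 26.66 kN, B_y = 36.82 kN

Resultant of the distributed load: 5.59 × 4.2 = 23.478 kN at 2.8 m from A.
Moments about A: B_y·10.1 − 15·4.6 − 25·6 − 87.1 − (5.59·4.2)·2.8 = 0 → B_y = 371.8384/10.1 = 36.8157 ≈ 36.82 kN.
ΣF_y = 0: A_y + 36.8157 − 15 − 25 − 5.59·4.2 = 0 → A_y = 26.66 kN.
ΣF_x = 0: no horizontal applied forces, so A_x = 0.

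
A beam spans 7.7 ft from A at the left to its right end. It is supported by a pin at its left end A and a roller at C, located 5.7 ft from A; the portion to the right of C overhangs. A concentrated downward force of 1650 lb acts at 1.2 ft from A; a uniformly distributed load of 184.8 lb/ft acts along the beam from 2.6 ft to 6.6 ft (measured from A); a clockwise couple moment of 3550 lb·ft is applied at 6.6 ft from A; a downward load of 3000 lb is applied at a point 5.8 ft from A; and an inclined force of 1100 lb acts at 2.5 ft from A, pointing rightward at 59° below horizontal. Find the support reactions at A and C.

Resultant of the distributed load: 184.8 × 4 = 739.2 lb at 4.6 ft from A.
Moments about A: C_y·5.7 − 1650·1.2 − (184.8·4)·4.6 − 3550 − 3000·5.8 − 1100·sin59°·2.5 = 0 → C_y = 28687.5/5.7 = 5032.89 ≈ 5033 lb.
ΣF_y = 0: A_y + 5032.89 − 1650 − 184.8·4 − 3000 − 1100·sin59° = 0 → A_y = 1299 lb.
ΣF_x = 0: A_x + 1100·cos59° = 0 → A_x = -566.5 lb.

A_x = -566.5 lb, A_y = 1299 lb, C_y = 5033 lb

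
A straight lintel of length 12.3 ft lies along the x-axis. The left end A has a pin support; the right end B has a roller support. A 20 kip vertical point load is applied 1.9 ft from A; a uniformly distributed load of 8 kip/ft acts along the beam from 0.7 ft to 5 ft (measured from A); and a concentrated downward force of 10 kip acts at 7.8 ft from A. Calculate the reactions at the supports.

A_x = 0, A_y = 47.00 kip, B_y = 17.40 kip

Resultant of the distributed load: 8 × 4.3 = 34.4 kip at 2.85 ft from A.
Moments about A: B_y·12.3 − 20·1.9 − (8·4.3)·2.85 − 10·7.8 = 0 → B_y = 214.04/12.3 = 17.4016 ≈ 17.40 kip.
ΣF_y = 0: A_y + 17.4016 − 20 − 8·4.3 − 10 = 0 → A_y = 47.00 kip.
ΣF_x = 0: no horizontal applied forces, so A_x = 0.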